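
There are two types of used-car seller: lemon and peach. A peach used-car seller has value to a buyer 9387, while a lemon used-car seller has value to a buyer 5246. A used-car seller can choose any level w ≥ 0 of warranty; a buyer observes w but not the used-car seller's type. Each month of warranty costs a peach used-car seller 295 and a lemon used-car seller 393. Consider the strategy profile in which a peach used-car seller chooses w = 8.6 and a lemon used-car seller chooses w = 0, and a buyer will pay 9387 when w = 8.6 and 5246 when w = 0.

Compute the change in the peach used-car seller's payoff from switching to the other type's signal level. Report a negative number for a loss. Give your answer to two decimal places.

Playing w = 8.6 the peach used-car seller receives 9387 − 295 × 8.6 = 6850.
Deviating to w = 0 yields 5246 instead.
Gain from deviating: 5246 − 6850 = -1604.00.
The gain is negative, so the peach type's incentive-compatibility constraint is satisfied.

-1604.00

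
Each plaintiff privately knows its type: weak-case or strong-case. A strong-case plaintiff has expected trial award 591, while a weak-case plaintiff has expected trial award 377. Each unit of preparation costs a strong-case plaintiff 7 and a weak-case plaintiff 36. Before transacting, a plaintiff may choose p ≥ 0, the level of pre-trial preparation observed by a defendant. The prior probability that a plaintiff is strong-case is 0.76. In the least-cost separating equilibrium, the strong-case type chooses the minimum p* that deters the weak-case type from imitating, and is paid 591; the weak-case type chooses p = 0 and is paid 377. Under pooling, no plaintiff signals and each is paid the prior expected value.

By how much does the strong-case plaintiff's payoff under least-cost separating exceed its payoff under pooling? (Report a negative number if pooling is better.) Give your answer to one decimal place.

Least-cost separating signal: p* solves 377 = 591 − 36·p*, so p* = (591 − 377)/36 ≈ 5.9444.
Strong-case type's separating payoff: 591 − 7 × p* = 591 − 7 × (591 − 377)/36 = 591 − 1498/36 ≈ 549.389.
Pooling payoff: 0.76 × 591 + 0.24 × 377 = 539.64.
Difference: 549.389 − 539.64 = 9.749, i.e. 9.7 to one decimal place.
The strong-case type prefers to separate.

9.7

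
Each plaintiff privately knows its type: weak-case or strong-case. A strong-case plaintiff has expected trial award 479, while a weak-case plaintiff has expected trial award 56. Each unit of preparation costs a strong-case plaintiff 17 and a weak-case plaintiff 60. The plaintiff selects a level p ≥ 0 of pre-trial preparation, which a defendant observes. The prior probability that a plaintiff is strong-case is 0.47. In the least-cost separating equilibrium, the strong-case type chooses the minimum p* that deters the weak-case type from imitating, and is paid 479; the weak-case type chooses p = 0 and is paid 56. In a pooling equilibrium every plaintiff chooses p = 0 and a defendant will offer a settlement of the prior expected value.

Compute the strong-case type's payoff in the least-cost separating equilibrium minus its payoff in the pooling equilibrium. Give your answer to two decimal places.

104.34

Least-cost separating signal: p* solves 56 = 479 − 60·p*, so p* = (479 − 56)/60 = 7.05.
Strong-case type's separating payoff: 479 − 17 × p* = 479 − 17 × (479 − 56)/60 = 479 − 7191/60 = 359.15.
Pooling payoff: 0.47 × 479 + 0.53 × 56 = 254.81.
Difference: 359.15 − 254.81 = 104.34.
The strong-case type prefers to separate.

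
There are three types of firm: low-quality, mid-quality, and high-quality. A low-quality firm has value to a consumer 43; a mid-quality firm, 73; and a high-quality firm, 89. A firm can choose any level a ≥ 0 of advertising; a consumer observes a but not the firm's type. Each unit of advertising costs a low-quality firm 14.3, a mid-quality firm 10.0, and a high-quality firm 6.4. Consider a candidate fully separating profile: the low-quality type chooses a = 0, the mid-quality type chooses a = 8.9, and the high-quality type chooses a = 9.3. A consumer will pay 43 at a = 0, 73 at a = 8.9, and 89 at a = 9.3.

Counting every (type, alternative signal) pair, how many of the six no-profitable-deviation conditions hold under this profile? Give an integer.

High-quality (own payoff 89 − 6.4×9.3 = 29.48): to a=0 gives 43 → profitable ✗; to a=8.9 gives 73 − 6.4×8.9 = 16.04 → no gain ✓.
Mid-quality (own payoff 73 − 10.0×8.9 = -16): to a=0 gives 43 → profitable ✗; to a=9.3 gives 89 − 10.0×9.3 = -4 → profitable ✗.
Low-quality (own payoff 43): to a=8.9 gives 73 − 14.3×8.9 = -54.27 → no gain ✓; to a=9.3 gives 89 − 14.3×9.3 = -43.99 → no gain ✓.
3 of the 6 constraints hold; not an equilibrium.

3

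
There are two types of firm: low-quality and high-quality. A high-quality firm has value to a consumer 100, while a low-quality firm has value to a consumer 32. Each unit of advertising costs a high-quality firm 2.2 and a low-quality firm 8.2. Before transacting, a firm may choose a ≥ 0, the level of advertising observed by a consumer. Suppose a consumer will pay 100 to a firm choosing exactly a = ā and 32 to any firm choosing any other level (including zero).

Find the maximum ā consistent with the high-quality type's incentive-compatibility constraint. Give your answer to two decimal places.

Choosing ā yields the high-quality type 100 − 2.2·ā; choosing zero yields 32.
The high-quality type is indifferent at 100 − 2.2·ā = 32, i.e. ā = (100 − 32) / 2.2 ≈ 30.91.
For any ā above 30.91 the high-quality type would rather pool at zero, so separation collapses.

30.91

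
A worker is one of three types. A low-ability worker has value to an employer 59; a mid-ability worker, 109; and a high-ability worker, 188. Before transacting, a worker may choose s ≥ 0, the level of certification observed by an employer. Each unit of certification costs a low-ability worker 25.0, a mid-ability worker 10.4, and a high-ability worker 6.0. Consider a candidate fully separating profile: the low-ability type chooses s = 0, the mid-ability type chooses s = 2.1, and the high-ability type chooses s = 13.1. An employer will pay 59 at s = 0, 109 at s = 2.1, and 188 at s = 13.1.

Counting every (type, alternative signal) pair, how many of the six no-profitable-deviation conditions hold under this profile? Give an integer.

6

Low-ability (own payoff 59): to s=2.1 gives 109 − 25.0×2.1 = 56.5 → no gain ✓; to s=13.1 gives 188 − 25.0×13.1 = -139.5 → no gain ✓.
Mid-ability (own payoff 109 − 10.4×2.1 = 87.16): to s=0 gives 59 → no gain ✓; to s=13.1 gives 188 − 10.4×13.1 = 51.76 → no gain ✓.
High-ability (own payoff 188 − 6.0×13.1 = 109.4): to s=0 gives 59 → no gain ✓; to s=2.1 gives 109 − 6.0×2.1 = 96.4 → no gain ✓.
6 of the 6 constraints hold; this profile is a separating equilibrium.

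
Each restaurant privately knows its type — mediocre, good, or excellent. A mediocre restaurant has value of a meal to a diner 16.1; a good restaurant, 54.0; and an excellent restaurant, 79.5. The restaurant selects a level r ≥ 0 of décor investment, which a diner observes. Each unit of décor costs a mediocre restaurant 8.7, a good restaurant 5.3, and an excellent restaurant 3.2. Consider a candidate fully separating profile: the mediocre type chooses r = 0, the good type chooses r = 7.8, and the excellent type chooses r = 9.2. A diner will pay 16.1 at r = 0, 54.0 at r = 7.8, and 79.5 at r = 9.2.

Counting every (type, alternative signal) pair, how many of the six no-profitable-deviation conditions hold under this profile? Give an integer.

Excellent (own payoff 79.5 − 3.2×9.2 = 50.06): to r=0 gives 16.1 → no gain ✓; to r=7.8 gives 54.0 − 3.2×7.8 = 29.04 → no gain ✓.
Good (own payoff 54.0 − 5.3×7.8 = 12.66): to r=0 gives 16.1 → profitable ✗; to r=9.2 gives 79.5 − 5.3×9.2 = 30.74 → profitable ✗.
Mediocre (own payoff 16.1): to r=7.8 gives 54.0 − 8.7×7.8 = -13.86 → no gain ✓; to r=9.2 gives 79.5 − 8.7×9.2 = -0.54 → no gain ✓.
4 of the 6 constraints hold; not an equilibrium.

4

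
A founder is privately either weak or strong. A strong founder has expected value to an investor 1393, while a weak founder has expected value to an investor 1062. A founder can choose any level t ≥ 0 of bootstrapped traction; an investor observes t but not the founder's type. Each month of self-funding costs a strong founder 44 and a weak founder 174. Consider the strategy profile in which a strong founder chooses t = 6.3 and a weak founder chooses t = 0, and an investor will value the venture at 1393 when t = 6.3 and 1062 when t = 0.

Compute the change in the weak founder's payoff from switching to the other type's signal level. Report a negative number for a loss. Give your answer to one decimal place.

-765.2

Playing t = 0 the weak founder receives 1062.
Deviating to t = 6.3 brings payment 1393 at cost 174 × 6.3 = 1096.2, netting 296.8.
Gain from deviating: 296.8 − 1062 = -765.2.
The gain is negative, so the weak type's incentive-compatibility constraint is satisfied.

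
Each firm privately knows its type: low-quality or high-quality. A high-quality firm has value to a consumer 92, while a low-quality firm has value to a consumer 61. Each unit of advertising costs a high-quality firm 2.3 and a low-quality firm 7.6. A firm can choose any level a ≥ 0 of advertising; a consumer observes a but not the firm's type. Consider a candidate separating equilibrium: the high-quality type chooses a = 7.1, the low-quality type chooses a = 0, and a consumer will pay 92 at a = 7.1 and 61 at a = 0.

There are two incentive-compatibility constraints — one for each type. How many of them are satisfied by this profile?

2

High-quality type: signal → 92 − 2.3 × 7.1 = 75.67; deviate to 0 → 61. IC holds (75.67 ≥ 61).
Low-quality type: stay at 0 → 61; mimic → 92 − 7.6 × 7.1 = 38.04. IC holds (61 ≥ 38.04).
2 of 2 constraints hold, so this is a separating equilibrium.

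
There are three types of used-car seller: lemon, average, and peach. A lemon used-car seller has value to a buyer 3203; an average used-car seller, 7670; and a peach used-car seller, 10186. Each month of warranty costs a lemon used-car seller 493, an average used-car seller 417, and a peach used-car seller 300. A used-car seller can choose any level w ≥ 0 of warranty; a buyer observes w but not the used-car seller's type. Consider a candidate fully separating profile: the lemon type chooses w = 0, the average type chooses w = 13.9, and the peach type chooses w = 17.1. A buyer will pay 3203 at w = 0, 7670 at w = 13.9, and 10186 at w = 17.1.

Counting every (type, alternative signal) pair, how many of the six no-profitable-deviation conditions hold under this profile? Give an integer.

4

Average (own payoff 7670 − 417×13.9 = 1873.7): to w=0 gives 3203 → profitable ✗; to w=17.1 gives 10186 − 417×17.1 = 3055.3 → profitable ✗.
Lemon (own payoff 3203): to w=13.9 gives 7670 − 493×13.9 = 817.3 → no gain ✓; to w=17.1 gives 10186 − 493×17.1 = 1755.7 → no gain ✓.
Peach (own payoff 10186 − 300×17.1 = 5056): to w=0 gives 3203 → no gain ✓; to w=13.9 gives 7670 − 300×13.9 = 3500 → no gain ✓.
4 of the 6 constraints hold; not an equilibrium.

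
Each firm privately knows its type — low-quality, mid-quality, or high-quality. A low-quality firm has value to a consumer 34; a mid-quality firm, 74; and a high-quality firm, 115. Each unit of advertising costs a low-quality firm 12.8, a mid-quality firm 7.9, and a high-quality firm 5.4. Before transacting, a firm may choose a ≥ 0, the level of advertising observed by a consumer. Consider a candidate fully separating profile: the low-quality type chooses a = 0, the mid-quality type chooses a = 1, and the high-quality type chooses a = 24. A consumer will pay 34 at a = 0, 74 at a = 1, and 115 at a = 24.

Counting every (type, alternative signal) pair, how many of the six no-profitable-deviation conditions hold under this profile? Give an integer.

Low-quality (own payoff 34): to a=1 gives 74 − 12.8×1 = 61.2 → profitable ✗; to a=24 gives 115 − 12.8×24 = -192.2 → no gain ✓.
Mid-quality (own payoff 74 − 7.9×1 = 66.1): to a=0 gives 34 → no gain ✓; to a=24 gives 115 − 7.9×24 = -74.6 → no gain ✓.
High-quality (own payoff 115 − 5.4×24 = -14.6): to a=0 gives 34 → profitable ✗; to a=1 gives 74 − 5.4×1 = 68.6 → profitable ✗.
3 of the 6 constraints hold; not an equilibrium.

3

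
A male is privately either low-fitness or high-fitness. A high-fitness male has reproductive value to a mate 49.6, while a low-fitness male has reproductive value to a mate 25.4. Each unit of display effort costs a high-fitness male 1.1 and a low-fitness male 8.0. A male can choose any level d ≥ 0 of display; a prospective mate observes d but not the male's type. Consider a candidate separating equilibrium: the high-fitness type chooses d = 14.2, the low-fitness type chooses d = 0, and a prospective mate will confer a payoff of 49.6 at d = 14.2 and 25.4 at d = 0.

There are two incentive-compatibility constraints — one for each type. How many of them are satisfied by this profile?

Low-fitness type: stay at 0 → 25.4; mimic → 49.6 − 8.0 × 14.2 = -64. IC holds (25.4 ≥ -64).
High-fitness type: signal → 49.6 − 1.1 × 14.2 = 33.98; deviate to 0 → 25.4. IC holds (33.98 ≥ 25.4).
2 of 2 constraints hold, so this is a separating equilibrium.

2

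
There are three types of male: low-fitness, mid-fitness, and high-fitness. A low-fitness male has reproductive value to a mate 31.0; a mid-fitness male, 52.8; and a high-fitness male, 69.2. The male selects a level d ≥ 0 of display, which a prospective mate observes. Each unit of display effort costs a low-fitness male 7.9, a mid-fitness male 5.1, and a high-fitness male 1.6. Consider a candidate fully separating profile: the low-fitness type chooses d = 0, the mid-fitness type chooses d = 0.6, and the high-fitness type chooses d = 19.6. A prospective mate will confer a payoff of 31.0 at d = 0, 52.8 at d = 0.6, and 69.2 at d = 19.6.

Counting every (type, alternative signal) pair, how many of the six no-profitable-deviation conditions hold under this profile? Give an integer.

Low-fitness (own payoff 31.0): to d=0.6 gives 52.8 − 7.9×0.6 = 48.06 → profitable ✗; to d=19.6 gives 69.2 − 7.9×19.6 = -85.64 → no gain ✓.
Mid-fitness (own payoff 52.8 − 5.1×0.6 = 49.74): to d=0 gives 31.0 → no gain ✓; to d=19.6 gives 69.2 − 5.1×19.6 = -30.76 → no gain ✓.
High-fitness (own payoff 69.2 − 1.6×19.6 = 37.84): to d=0 gives 31.0 → no gain ✓; to d=0.6 gives 52.8 − 1.6×0.6 = 51.84 → profitable ✗.
4 of the 6 constraints hold; not an equilibrium.

4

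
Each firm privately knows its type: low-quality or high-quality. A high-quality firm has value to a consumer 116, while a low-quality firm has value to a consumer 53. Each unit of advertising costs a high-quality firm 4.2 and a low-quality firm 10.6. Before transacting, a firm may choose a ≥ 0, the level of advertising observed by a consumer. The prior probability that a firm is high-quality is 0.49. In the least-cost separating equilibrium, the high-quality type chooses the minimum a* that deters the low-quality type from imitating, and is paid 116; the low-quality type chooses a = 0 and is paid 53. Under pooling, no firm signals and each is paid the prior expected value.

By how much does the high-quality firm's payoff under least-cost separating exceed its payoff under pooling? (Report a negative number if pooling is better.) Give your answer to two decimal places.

Least-cost separating signal: a* solves 53 = 116 − 10.6·a*, so a* = (116 − 53)/10.6 ≈ 5.9434.
High-quality type's separating payoff: 116 − 4.2 × a* = 116 − 4.2 × (116 − 53)/10.6 = 116 − 264.6/10.6 ≈ 91.0377.
Pooling payoff: 0.49 × 116 + 0.51 × 53 = 83.87.
Difference: 91.0377 − 83.87 = 7.1677, i.e. 7.17 to two decimal places.
The high-quality type prefers to separate.

7.17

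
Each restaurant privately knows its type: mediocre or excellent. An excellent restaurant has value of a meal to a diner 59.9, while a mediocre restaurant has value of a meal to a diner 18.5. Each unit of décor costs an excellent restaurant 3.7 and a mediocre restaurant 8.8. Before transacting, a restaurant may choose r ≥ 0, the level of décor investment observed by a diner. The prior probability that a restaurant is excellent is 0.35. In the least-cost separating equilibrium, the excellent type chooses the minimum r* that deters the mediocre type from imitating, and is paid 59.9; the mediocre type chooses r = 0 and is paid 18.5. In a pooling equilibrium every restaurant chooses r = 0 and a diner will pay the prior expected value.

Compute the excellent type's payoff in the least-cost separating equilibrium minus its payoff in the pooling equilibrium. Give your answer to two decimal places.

Least-cost separating signal: r* solves 18.5 = 59.9 − 8.8·r*, so r* = (59.9 − 18.5)/8.8 ≈ 4.7045.
Excellent type's separating payoff: 59.9 − 3.7 × r* = 59.9 − 3.7 × (59.9 − 18.5)/8.8 = 59.9 − 153.18/8.8 ≈ 42.4932.
Pooling payoff: 0.35 × 59.9 + 0.65 × 18.5 = 32.99.
Difference: 42.4932 − 32.99 = 9.5032, i.e. 9.50 to two decimal places.
The excellent type prefers to separate.

9.50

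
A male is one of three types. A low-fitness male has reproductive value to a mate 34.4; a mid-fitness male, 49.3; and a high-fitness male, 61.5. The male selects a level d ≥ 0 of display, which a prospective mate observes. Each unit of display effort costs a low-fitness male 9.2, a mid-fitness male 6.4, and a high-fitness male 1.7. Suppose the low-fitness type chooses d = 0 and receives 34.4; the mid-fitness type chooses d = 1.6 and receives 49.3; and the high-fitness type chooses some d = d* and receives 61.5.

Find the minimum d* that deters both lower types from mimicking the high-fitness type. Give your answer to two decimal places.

3.51

Low-fitness type (on-path payoff 34.4) won't mimic when 34.4 ≥ 61.5 − 9.2·d*, i.e. d* ≥ 2.95.
Mid-fitness type (on-path payoff 49.3 − 6.4×1.6 = 39.06) won't mimic when 39.06 ≥ 61.5 − 6.4·d*, i.e. d* ≥ 3.51.
Both must hold, so d* = max(2.95, 3.51) = 3.51. The mid-fitness type's constraint binds.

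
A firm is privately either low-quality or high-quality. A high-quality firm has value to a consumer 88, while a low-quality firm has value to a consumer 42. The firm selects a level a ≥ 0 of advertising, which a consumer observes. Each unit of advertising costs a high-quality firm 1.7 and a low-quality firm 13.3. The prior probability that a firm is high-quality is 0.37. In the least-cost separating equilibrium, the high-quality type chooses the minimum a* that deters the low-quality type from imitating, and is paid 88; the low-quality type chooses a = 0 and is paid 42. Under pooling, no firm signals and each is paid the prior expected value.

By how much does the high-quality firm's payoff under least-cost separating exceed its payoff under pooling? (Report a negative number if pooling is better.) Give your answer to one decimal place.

Least-cost separating signal: a* solves 42 = 88 − 13.3·a*, so a* = (88 − 42)/13.3 ≈ 3.4586.
High-quality type's separating payoff: 88 − 1.7 × a* = 88 − 1.7 × (88 − 42)/13.3 = 88 − 78.2/13.3 ≈ 82.120.
Pooling payoff: 0.37 × 88 + 0.63 × 42 = 59.02.
Difference: 82.120 − 59.02 = 23.1.
The high-quality type prefers to separate.

23.1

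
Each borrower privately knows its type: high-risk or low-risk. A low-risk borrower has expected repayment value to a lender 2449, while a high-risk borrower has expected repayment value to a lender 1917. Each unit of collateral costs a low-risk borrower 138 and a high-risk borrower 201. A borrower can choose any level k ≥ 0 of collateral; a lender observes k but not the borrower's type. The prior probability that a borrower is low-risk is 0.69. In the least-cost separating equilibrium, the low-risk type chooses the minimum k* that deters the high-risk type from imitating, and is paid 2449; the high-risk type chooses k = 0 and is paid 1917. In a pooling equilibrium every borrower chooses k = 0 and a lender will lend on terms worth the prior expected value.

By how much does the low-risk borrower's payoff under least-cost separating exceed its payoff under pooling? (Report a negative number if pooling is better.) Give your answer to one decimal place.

Least-cost separating signal: k* solves 1917 = 2449 − 201·k*, so k* = (2449 − 1917)/201 ≈ 2.6468.
Low-risk type's separating payoff: 2449 − 138 × k* = 2449 − 138 × (2449 − 1917)/201 = 2449 − 73416/201 ≈ 2083.746.
Pooling payoff: 0.69 × 2449 + 0.31 × 1917 = 2284.08.
Difference: 2083.746 − 2284.08 = -200.334, i.e. -200.3 to one decimal place.
The low-risk type would prefer the pooling outcome.

-200.3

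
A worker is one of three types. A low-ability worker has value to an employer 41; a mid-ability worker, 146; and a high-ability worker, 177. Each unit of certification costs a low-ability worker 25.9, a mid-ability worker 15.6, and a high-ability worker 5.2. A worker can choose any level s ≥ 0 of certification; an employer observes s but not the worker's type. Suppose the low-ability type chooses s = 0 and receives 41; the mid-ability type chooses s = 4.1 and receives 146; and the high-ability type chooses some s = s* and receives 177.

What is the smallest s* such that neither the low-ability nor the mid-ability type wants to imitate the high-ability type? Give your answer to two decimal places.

6.09

Low-ability type (on-path payoff 41) won't mimic when 41 ≥ 177 − 25.9·s*, i.e. s* ≥ 5.25.
Mid-ability type (on-path payoff 146 − 15.6×4.1 = 82.04) won't mimic when 82.04 ≥ 177 − 15.6·s*, i.e. s* ≥ 6.09.
Both must hold, so s* = max(5.25, 6.09) = 6.09. The mid-ability type's constraint binds.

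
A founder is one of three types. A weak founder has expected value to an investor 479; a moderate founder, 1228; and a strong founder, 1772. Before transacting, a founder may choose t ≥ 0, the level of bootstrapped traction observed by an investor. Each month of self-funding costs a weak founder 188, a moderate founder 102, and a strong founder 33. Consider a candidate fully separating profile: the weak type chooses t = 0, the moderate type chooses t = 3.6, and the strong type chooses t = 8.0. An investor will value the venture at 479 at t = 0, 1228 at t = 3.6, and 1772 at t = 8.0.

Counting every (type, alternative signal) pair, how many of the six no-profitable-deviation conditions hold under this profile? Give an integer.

Moderate (own payoff 1228 − 102×3.6 = 860.8): to t=0 gives 479 → no gain ✓; to t=8.0 gives 1772 − 102×8.0 = 956 → profitable ✗.
Strong (own payoff 1772 − 33×8.0 = 1508): to t=0 gives 479 → no gain ✓; to t=3.6 gives 1228 − 33×3.6 = 1109.2 → no gain ✓.
Weak (own payoff 479): to t=3.6 gives 1228 − 188×3.6 = 551.2 → profitable ✗; to t=8.0 gives 1772 − 188×8.0 = 268 → no gain ✓.
4 of the 6 constraints hold; not an equilibrium.

4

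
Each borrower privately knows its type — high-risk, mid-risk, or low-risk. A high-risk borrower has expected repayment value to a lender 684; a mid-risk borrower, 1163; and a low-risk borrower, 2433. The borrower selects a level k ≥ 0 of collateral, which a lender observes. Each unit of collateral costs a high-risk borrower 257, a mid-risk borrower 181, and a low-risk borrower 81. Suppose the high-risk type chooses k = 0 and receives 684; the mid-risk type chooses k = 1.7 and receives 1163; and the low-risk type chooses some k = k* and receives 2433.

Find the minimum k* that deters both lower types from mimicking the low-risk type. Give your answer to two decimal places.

High-risk type (on-path payoff 684) won't mimic when 684 ≥ 2433 − 257·k*, i.e. k* ≥ 6.81.
Mid-risk type (on-path payoff 1163 − 181×1.7 = 855.3) won't mimic when 855.3 ≥ 2433 − 181·k*, i.e. k* ≥ 8.72.
Both must hold, so k* = max(6.81, 8.72) = 8.72. The mid-risk type's constraint binds.

8.72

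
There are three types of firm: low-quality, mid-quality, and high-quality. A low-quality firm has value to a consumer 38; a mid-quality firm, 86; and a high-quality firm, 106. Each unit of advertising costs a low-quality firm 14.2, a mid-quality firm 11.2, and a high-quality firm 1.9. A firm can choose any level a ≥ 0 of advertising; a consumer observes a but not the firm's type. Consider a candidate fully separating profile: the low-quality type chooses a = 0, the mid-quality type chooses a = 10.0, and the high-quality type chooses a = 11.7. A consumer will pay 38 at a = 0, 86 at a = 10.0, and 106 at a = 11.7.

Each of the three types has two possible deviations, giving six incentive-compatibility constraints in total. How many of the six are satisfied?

High-quality (own payoff 106 − 1.9×11.7 = 83.77): to a=0 gives 38 → no gain ✓; to a=10.0 gives 86 − 1.9×10.0 = 67 → no gain ✓.
Mid-quality (own payoff 86 − 11.2×10.0 = -26): to a=0 gives 38 → profitable ✗; to a=11.7 gives 106 − 11.2×11.7 = -25.04 → profitable ✗.
Low-quality (own payoff 38): to a=10.0 gives 86 − 14.2×10.0 = -56 → no gain ✓; to a=11.7 gives 106 − 14.2×11.7 = -60.14 → no gain ✓.
4 of the 6 constraints hold; not an equilibrium.

4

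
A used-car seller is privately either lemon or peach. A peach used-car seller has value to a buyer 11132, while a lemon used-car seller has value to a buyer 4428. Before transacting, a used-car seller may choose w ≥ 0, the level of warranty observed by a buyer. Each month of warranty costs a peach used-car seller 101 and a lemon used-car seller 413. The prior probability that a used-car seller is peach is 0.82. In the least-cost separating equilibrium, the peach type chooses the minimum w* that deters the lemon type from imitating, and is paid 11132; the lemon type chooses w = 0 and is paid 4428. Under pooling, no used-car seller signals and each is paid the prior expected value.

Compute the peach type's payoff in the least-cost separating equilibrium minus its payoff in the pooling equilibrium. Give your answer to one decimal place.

Least-cost separating signal: w* solves 4428 = 11132 − 413·w*, so w* = (11132 − 4428)/413 ≈ 16.2324.
Peach type's separating payoff: 11132 − 101 × w* = 11132 − 101 × (11132 − 4428)/413 = 11132 − 677104/413 ≈ 9492.523.
Pooling payoff: 0.82 × 11132 + 0.18 × 4428 = 9925.28.
Difference: 9492.523 − 9925.28 = -432.757, i.e. -432.8 to one decimal place.
The peach type would prefer the pooling outcome.

-432.8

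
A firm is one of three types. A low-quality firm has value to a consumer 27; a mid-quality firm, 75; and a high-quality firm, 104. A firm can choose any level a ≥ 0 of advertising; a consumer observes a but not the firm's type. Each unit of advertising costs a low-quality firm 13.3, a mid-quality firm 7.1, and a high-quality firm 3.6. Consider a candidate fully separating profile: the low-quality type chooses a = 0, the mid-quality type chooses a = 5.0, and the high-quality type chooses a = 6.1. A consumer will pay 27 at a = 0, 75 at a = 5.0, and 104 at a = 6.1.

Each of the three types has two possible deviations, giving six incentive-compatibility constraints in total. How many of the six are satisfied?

5

Low-quality (own payoff 27): to a=5.0 gives 75 − 13.3×5.0 = 8.5 → no gain ✓; to a=6.1 gives 104 − 13.3×6.1 = 22.87 → no gain ✓.
High-quality (own payoff 104 − 3.6×6.1 = 82.04): to a=0 gives 27 → no gain ✓; to a=5.0 gives 75 − 3.6×5.0 = 57 → no gain ✓.
Mid-quality (own payoff 75 − 7.1×5.0 = 39.5): to a=0 gives 27 → no gain ✓; to a=6.1 gives 104 − 7.1×6.1 = 60.69 → profitable ✗.
5 of the 6 constraints hold; not an equilibrium.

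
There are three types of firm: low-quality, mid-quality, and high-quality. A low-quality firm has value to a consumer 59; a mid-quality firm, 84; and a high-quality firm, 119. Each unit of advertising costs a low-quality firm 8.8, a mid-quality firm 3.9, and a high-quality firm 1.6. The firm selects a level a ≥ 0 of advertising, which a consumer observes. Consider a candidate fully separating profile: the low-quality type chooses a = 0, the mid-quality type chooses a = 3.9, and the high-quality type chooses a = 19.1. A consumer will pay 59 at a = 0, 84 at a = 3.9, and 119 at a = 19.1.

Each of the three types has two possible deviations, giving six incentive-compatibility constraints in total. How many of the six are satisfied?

6

High-quality (own payoff 119 − 1.6×19.1 = 88.44): to a=0 gives 59 → no gain ✓; to a=3.9 gives 84 − 1.6×3.9 = 77.76 → no gain ✓.
Low-quality (own payoff 59): to a=3.9 gives 84 − 8.8×3.9 = 49.68 → no gain ✓; to a=19.1 gives 119 − 8.8×19.1 = -49.08 → no gain ✓.
Mid-quality (own payoff 84 − 3.9×3.9 = 68.79): to a=0 gives 59 → no gain ✓; to a=19.1 gives 119 − 3.9×19.1 = 44.51 → no gain ✓.
6 of the 6 constraints hold; this profile is a separating equilibrium.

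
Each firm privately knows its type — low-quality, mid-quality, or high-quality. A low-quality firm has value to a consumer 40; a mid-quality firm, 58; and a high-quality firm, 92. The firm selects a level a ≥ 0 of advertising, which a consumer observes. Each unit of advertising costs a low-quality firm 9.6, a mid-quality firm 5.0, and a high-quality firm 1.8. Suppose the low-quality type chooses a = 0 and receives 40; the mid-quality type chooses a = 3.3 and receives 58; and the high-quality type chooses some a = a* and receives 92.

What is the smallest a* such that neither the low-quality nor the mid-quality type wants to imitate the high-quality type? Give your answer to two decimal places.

Low-quality type (on-path payoff 40) won't mimic when 40 ≥ 92 − 9.6·a*, i.e. a* ≥ 5.42.
Mid-quality type (on-path payoff 58 − 5.0×3.3 = 41.5) won't mimic when 41.5 ≥ 92 − 5.0·a*, i.e. a* ≥ 10.10.
Both must hold, so a* = max(5.42, 10.10) = 10.10. The mid-quality type's constraint binds.

10.10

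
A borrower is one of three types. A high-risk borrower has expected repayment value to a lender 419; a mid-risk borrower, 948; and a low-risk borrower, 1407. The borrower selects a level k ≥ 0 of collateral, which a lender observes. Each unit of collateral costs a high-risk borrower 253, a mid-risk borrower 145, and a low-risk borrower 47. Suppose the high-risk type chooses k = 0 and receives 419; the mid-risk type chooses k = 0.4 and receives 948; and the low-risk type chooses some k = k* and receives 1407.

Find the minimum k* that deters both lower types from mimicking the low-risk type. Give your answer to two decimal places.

3.91

Mid-risk type (on-path payoff 948 − 145×0.4 = 890) won't mimic when 890 ≥ 1407 − 145·k*, i.e. k* ≥ 3.57.
High-risk type (on-path payoff 419) won't mimic when 419 ≥ 1407 − 253·k*, i.e. k* ≥ 3.91.
Both must hold, so k* = max(3.91, 3.57) = 3.91. The high-risk type's constraint binds.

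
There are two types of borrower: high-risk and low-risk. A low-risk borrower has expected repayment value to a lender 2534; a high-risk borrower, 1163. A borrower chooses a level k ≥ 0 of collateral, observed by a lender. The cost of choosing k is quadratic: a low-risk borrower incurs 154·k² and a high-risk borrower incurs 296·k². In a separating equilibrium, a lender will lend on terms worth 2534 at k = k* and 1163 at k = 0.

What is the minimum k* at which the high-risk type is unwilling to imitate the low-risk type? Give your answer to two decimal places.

The high-risk type at k = 0 receives 1163; imitating at k* yields 2534 − 296·k*².
Indifference: 1163 = 2534 − 296·k*², so k*² = (2534 − 1163) / 296 ≈ 4.6318.
k* = √4.6318 ≈ 2.15.

2.15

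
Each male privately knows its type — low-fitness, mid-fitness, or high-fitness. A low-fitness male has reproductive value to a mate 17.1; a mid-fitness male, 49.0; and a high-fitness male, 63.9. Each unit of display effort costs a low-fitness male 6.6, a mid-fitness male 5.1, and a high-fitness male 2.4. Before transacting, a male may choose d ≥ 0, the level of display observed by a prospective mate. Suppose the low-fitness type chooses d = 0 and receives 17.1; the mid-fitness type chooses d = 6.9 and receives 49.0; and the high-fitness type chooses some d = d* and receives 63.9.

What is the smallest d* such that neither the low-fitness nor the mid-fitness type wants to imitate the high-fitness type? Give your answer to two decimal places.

Low-fitness type (on-path payoff 17.1) won't mimic when 17.1 ≥ 63.9 − 6.6·d*, i.e. d* ≥ 7.09.
Mid-fitness type (on-path payoff 49.0 − 5.1×6.9 = 13.81) won't mimic when 13.81 ≥ 63.9 − 5.1·d*, i.e. d* ≥ 9.82.
Both must hold, so d* = max(7.09, 9.82) = 9.82. The mid-fitness type's constraint binds.

9.82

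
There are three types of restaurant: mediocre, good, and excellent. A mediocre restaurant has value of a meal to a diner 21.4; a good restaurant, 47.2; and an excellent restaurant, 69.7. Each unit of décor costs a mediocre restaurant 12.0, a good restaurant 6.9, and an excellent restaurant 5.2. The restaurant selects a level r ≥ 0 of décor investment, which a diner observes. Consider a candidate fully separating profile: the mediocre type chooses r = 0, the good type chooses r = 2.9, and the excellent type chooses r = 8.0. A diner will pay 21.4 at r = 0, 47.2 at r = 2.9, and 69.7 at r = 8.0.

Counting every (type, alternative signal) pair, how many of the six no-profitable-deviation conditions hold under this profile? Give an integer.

Good (own payoff 47.2 − 6.9×2.9 = 27.19): to r=0 gives 21.4 → no gain ✓; to r=8.0 gives 69.7 − 6.9×8.0 = 14.5 → no gain ✓.
Mediocre (own payoff 21.4): to r=2.9 gives 47.2 − 12.0×2.9 = 12.4 → no gain ✓; to r=8.0 gives 69.7 − 12.0×8.0 = -26.3 → no gain ✓.
Excellent (own payoff 69.7 − 5.2×8.0 = 28.1): to r=0 gives 21.4 → no gain ✓; to r=2.9 gives 47.2 − 5.2×2.9 = 32.12 → profitable ✗.
5 of the 6 constraints hold; not an equilibrium.

5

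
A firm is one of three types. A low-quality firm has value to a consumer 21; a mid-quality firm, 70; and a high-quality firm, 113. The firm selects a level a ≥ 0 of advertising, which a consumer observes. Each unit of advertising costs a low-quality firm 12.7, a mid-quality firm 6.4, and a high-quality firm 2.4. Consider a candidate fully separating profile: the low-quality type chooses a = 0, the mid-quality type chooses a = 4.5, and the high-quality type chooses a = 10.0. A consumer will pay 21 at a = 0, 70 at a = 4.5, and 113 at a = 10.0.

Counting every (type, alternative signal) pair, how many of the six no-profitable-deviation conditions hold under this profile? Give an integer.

5

Mid-quality (own payoff 70 − 6.4×4.5 = 41.2): to a=0 gives 21 → no gain ✓; to a=10.0 gives 113 − 6.4×10.0 = 49 → profitable ✗.
Low-quality (own payoff 21): to a=4.5 gives 70 − 12.7×4.5 = 12.85 → no gain ✓; to a=10.0 gives 113 − 12.7×10.0 = -14 → no gain ✓.
High-quality (own payoff 113 − 2.4×10.0 = 89): to a=0 gives 21 → no gain ✓; to a=4.5 gives 70 − 2.4×4.5 = 59.2 → no gain ✓.
5 of the 6 constraints hold; not an equilibrium.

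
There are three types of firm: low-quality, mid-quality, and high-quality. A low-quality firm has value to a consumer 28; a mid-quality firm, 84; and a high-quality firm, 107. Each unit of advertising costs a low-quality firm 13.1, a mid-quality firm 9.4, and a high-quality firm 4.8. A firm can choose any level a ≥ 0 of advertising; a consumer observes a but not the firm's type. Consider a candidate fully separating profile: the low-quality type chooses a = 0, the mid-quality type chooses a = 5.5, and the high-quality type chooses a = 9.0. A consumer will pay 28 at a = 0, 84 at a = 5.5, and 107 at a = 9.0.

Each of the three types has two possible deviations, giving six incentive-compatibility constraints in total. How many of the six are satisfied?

High-quality (own payoff 107 − 4.8×9.0 = 63.8): to a=0 gives 28 → no gain ✓; to a=5.5 gives 84 − 4.8×5.5 = 57.6 → no gain ✓.
Low-quality (own payoff 28): to a=5.5 gives 84 − 13.1×5.5 = 11.95 → no gain ✓; to a=9.0 gives 107 − 13.1×9.0 = -10.9 → no gain ✓.
Mid-quality (own payoff 84 − 9.4×5.5 = 32.3): to a=0 gives 28 → no gain ✓; to a=9.0 gives 107 − 9.4×9.0 = 22.4 → no gain ✓.
6 of the 6 constraints hold; this profile is a separating equilibrium.

6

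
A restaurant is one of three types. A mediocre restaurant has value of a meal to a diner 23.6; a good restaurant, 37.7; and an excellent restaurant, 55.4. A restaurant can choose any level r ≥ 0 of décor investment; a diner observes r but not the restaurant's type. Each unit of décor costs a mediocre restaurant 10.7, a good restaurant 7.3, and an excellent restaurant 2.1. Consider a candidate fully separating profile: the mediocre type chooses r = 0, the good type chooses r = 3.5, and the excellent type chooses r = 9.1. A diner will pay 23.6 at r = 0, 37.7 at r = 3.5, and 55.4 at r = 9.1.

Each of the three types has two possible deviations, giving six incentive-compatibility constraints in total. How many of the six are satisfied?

5

Good (own payoff 37.7 − 7.3×3.5 = 12.15): to r=0 gives 23.6 → profitable ✗; to r=9.1 gives 55.4 − 7.3×9.1 = -11.03 → no gain ✓.
Excellent (own payoff 55.4 − 2.1×9.1 = 36.29): to r=0 gives 23.6 → no gain ✓; to r=3.5 gives 37.7 − 2.1×3.5 = 30.35 → no gain ✓.
Mediocre (own payoff 23.6): to r=3.5 gives 37.7 − 10.7×3.5 = 0.25 → no gain ✓; to r=9.1 gives 55.4 − 10.7×9.1 = -41.97 → no gain ✓.
5 of the 6 constraints hold; not an equilibrium.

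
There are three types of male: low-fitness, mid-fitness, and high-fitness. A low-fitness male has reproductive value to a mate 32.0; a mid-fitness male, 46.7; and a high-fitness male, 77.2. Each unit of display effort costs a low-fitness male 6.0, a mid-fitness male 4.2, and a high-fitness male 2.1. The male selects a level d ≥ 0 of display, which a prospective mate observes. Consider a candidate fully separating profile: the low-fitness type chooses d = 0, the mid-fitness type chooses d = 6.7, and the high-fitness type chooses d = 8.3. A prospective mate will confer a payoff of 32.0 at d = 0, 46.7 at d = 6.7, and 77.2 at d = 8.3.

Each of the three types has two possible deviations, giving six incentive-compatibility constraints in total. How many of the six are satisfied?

4

Low-fitness (own payoff 32.0): to d=6.7 gives 46.7 − 6.0×6.7 = 6.5 → no gain ✓; to d=8.3 gives 77.2 − 6.0×8.3 = 27.4 → no gain ✓.
Mid-fitness (own payoff 46.7 − 4.2×6.7 = 18.56): to d=0 gives 32.0 → profitable ✗; to d=8.3 gives 77.2 − 4.2×8.3 = 42.34 → profitable ✗.
High-fitness (own payoff 77.2 − 2.1×8.3 = 59.77): to d=0 gives 32.0 → no gain ✓; to d=6.7 gives 46.7 − 2.1×6.7 = 32.63 → no gain ✓.
4 of the 6 constraints hold; not an equilibrium.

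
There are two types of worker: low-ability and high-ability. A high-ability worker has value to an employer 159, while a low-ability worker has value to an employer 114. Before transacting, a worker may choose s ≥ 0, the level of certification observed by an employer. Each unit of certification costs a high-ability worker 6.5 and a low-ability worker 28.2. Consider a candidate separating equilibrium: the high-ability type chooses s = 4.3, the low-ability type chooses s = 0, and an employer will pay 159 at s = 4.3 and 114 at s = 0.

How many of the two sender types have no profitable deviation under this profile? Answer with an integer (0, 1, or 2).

2

Low-ability type: stay at 0 → 114; mimic → 159 − 28.2 × 4.3 = 37.74. IC holds (114 ≥ 37.74).
High-ability type: signal → 159 − 6.5 × 4.3 = 131.05; deviate to 0 → 114. IC holds (131.05 ≥ 114).
2 of 2 constraints hold, so this is a separating equilibrium.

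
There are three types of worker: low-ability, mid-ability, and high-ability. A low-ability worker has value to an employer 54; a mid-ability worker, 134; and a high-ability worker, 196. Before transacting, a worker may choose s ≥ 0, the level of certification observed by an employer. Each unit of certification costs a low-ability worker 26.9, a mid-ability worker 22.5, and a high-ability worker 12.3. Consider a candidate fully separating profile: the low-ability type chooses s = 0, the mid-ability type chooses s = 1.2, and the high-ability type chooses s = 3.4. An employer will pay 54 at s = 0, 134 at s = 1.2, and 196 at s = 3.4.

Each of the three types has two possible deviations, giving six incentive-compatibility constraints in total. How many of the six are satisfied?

3

High-ability (own payoff 196 − 12.3×3.4 = 154.18): to s=0 gives 54 → no gain ✓; to s=1.2 gives 134 − 12.3×1.2 = 119.24 → no gain ✓.
Mid-ability (own payoff 134 − 22.5×1.2 = 107): to s=0 gives 54 → no gain ✓; to s=3.4 gives 196 − 22.5×3.4 = 119.5 → profitable ✗.
Low-ability (own payoff 54): to s=1.2 gives 134 − 26.9×1.2 = 101.72 → profitable ✗; to s=3.4 gives 196 − 26.9×3.4 = 104.54 → profitable ✗.
3 of the 6 constraints hold; not an equilibrium.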